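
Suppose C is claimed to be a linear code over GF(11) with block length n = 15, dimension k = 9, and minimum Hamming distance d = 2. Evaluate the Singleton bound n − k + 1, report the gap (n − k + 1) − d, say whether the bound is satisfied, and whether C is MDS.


Singleton RHS = n − k + 1 = 7, slack = 5, bound satisfied, not MDS.

Singleton bound: d ≤ n − k + 1.
Here n = 15, k = 9, so n − k + 1 = 7.
Given d = 2, check d ≤ 7: YES.
Slack = (n − k + 1) − d = 5.
The code is NOT MDS (slack = 5 > 0).
Description: the claimed parameters are [15, 9, 2]_11; such a code would be non-MDS.


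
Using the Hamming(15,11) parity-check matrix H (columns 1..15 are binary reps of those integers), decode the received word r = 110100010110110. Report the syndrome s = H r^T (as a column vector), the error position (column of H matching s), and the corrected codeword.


s = (1, 1, 0, 1)^T, error position = 13, corrected codeword c = 110100010110010

Compute s = H r^T mod 2 one row at a time:
  s_1 = 1 + 0 + 1 + 1 + 0 + 1 + 1 + 0 = 5 ≡ 1 (mod 2).
  s_2 = 1 + 0 + 0 + 0 + 0 + 1 + 1 + 0 = 3 ≡ 1 (mod 2).
  s_3 = 1 + 0 + 0 + 0 + 1 + 1 + 1 + 0 = 4 ≡ 0 (mod 2).
  s_4 = 1 + 0 + 0 + 0 + 0 + 1 + 1 + 0 = 3 ≡ 1 (mod 2).
s = (1, 1, 0, 1)^T — this equals column 13 of H (binary 1101), so error is at position 13.
Correct: flip bit 13 of r = 110100010110110 to get c = 110100010110010.


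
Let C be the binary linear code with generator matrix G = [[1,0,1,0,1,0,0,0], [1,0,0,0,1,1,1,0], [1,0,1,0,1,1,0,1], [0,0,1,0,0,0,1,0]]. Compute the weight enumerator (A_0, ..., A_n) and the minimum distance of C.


Weight distribution: A_0 = 1, A_1 = 2, A_2 = 2, A_3 = 4, A_4 = 5, A_5 = 2. Minimum distance d = 1.

Enumerate all 2^4 = 16 messages m ∈ F_2^4.
For each, compute codeword c = mG in F_2^8, then tally its weight.
  m = 0000 → c = 00000000, weight = 0.
  m = 1000 → c = 10101000, weight = 3.
  m = 0100 → c = 10001110, weight = 4.
  m = 1100 → c = 00100110, weight = 3.
  m = 0010 → c = 10101101, weight = 5.
  m = 1010 → c = 00000101, weight = 2.
  m = 0110 → c = 00100011, weight = 3.
  m = 1110 → c = 10001011, weight = 4.
  m = 0001 → c = 00100010, weight = 2.
  m = 1001 → c = 10001010, weight = 3.
  m = 0101 → c = 10101100, weight = 4.
  m = 1101 → c = 00000100, weight = 1.
  m = 0011 → c = 10001111, weight = 5.
  m = 1011 → c = 00100111, weight = 4.
  m = 0111 → c = 00000001, weight = 1.
  m = 1111 → c = 10101001, weight = 4.
Tally weights:
  weight 0: 1 codewords.
  weight 1: 2 codewords.
  weight 2: 2 codewords.
  weight 3: 4 codewords.
  weight 4: 5 codewords.
  weight 5: 2 codewords.
Minimum distance d = smallest w > 0 with A_w > 0 = 1.
Sanity: Σ A_w = 16 = 2^4 = 16 ✓.


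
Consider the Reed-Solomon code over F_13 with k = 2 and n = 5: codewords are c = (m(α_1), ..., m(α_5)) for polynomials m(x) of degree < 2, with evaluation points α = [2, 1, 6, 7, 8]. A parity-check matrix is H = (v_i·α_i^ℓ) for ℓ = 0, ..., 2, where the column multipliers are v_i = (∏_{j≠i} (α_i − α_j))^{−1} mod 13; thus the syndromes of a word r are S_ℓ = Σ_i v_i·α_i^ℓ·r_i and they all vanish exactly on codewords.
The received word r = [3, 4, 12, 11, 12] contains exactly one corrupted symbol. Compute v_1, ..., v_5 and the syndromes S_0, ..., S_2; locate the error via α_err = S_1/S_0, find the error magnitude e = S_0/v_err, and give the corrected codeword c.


S = (9, 7, 4), error at position 5, error magnitude e = 2, c = [3, 4, 12, 11, 10].

Step 1: column multipliers v_i = (∏_{j≠i}(α_i − α_j))^{−1} mod 13.
  i = 1 (α = 2): (2−1)(2−6)(2−7)(2−8) = 1·(−4)·(−5)·(−6) = −120 ≡ 10, so v_1 = 10^{−1} = 4 (mod 13).
  i = 2 (α = 1): (1−2)(1−6)(1−7)(1−8) = (−1)·(−5)·(−6)·(−7) = 210 ≡ 2, so v_2 = 2^{−1} = 7 (mod 13).
  i = 3 (α = 6): (6−2)(6−1)(6−7)(6−8) = 4·5·(−1)·(−2) = 40 ≡ 1, so v_3 = 1^{−1} = 1 (mod 13).
  i = 4 (α = 7): (7−2)(7−1)(7−6)(7−8) = 5·6·1·(−1) = −30 ≡ 9, so v_4 = 9^{−1} = 3 (mod 13).
  i = 5 (α = 8): (8−2)(8−1)(8−6)(8−7) = 6·7·2·1 = 84 ≡ 6, so v_5 = 6^{−1} = 11 (mod 13).
  v = [4, 7, 1, 3, 11].
Step 2: syndromes of r = [3, 4, 12, 11, 12] (all sums mod 13).
  S_0 = Σ v_i r_i = 4·3 + 7·4 + 1·12 + 3·11 + 11·12 = 217 ≡ 9.
  S_1 = Σ v_i α_i r_i = 4·2·3 + 7·1·4 + 1·6·12 + 3·7·11 + 11·8·12 = 1411 ≡ 7.
  α_i^2 mod 13 = [4, 1, 10, 10, 12].
  S_2 = Σ v_i α_i^2 r_i = 4·4·3 + 7·1·4 + 1·10·12 + 3·10·11 + 11·12·12 = 2110 ≡ 4.
  S = (9, 7, 4) ≠ 0, so r is not a codeword (an error is present).
Step 3: locate the error. For a single error e at position i, S_ℓ = v_i·e·α_i^ℓ, so α_err = S_1/S_0.
  S_0^{−1} = 9^{−1} = 3 (mod 13), so α_err = 7·3 = 21 ≡ 8 = α_5. Error position i = 5.
  Consistency check: S_2/S_1 = 4·2 = 8 ≡ 8 = α_err ✓ (single-error assumption holds).
Step 4: error magnitude e = S_0/v_5 = S_0·∏_{j≠5}(α_5 − α_j) = 9·6 = 54 ≡ 2 (mod 13).
Step 5: correct position 5: c_5 = r_5 − e = 12 − 2 ≡ 10 (mod 13). Hence c = [3, 4, 12, 11, 10].
  Check: interpolating c through the α_i gives m(x) = 5 + 12·x (degree < 2) with m(α_i) = c_i for every i, so c is indeed a codeword.


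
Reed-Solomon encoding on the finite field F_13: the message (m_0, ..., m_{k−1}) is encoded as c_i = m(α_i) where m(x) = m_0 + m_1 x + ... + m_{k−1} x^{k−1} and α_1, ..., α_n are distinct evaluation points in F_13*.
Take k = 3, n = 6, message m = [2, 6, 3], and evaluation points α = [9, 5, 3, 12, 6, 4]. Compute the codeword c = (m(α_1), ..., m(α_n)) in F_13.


c = [0, 3, 8, 12, 3, 9]

Message polynomial: m(x) = 2 + 6·x + 3·x^2 (mod 13).
For each evaluation point α_i, compute m(α_i) mod 13:
  α_1 = 9: Horner steps 3 → 7 → 0, so m(9) = 0.
  α_2 = 5: Horner steps 3 → 8 → 3, so m(5) = 3.
  α_3 = 3: Horner steps 3 → 2 → 8, so m(3) = 8.
  α_4 = 12: Horner steps 3 → 3 → 12, so m(12) = 12.
  α_5 = 6: Horner steps 3 → 11 → 3, so m(6) = 3.
  α_6 = 4: Horner steps 3 → 5 → 9, so m(4) = 9.
Codeword c = [0, 3, 8, 12, 3, 9] ∈ F_13^6.


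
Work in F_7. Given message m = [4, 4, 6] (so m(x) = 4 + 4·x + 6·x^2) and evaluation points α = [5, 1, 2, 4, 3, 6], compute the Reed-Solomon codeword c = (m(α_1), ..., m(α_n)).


c = [6, 0, 1, 4, 0, 6]

Message polynomial: m(x) = 4 + 4·x + 6·x^2 (mod 7).
For each evaluation point α_i, compute m(α_i) mod 7:
  α_1 = 5: Horner steps 6 → 6 → 6, so m(5) = 6.
  α_2 = 1: Horner steps 6 → 3 → 0, so m(1) = 0.
  α_3 = 2: Horner steps 6 → 2 → 1, so m(2) = 1.
  α_4 = 4: Horner steps 6 → 0 → 4, so m(4) = 4.
  α_5 = 3: Horner steps 6 → 1 → 0, so m(3) = 0.
  α_6 = 6: Horner steps 6 → 5 → 6, so m(6) = 6.
Codeword c = [6, 0, 1, 4, 0, 6] ∈ F_7^6.


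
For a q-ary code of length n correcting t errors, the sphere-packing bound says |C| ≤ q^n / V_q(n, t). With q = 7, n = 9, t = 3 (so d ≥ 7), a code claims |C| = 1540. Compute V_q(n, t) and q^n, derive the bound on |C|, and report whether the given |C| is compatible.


V_q(n, t) = 19495, q^n = 40353607, Hamming bound = 2069, |C| = 1540 ≤ bound (satisfied).

Step 1: Compute V_q(n, t) = Σ_{j=0}^3 C(n, j) (q−1)^j.
  j = 0: C(9,0)·(6)^0 = 1·1 = 1.
  j = 1: C(9,1)·(6)^1 = 9·6 = 54.
  j = 2: C(9,2)·(6)^2 = 36·36 = 1296.
  j = 3: C(9,3)·(6)^3 = 84·216 = 18144.
  V_q(n, t) = 1 + 54 + 1296 + 18144 = 19495.
Step 2: q^n = 7^9 = 40353607.
Step 3: Hamming bound ⌊q^n / V_q(n,t)⌋ = ⌊40353607/19495⌋ = 2069.
Step 4: Compare |C| = 1540 to 2069: satisfied.
The claimed |C| lies below the Hamming bound.


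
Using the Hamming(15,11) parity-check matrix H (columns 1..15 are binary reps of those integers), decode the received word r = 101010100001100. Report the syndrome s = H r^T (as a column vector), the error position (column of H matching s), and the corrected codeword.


s = (0, 0, 0, 1)^T, error position = 1, corrected codeword c = 001010100001100

Compute s = H r^T mod 2 one row at a time:
  s_1 = 0 + 0 + 0 + 0 + 1 + 1 + 0 + 0 = 2 ≡ 0 (mod 2).
  s_2 = 0 + 1 + 0 + 1 + 1 + 1 + 0 + 0 = 4 ≡ 0 (mod 2).
  s_3 = 0 + 1 + 0 + 1 + 0 + 0 + 0 + 0 = 2 ≡ 0 (mod 2).
  s_4 = 1 + 1 + 1 + 1 + 0 + 0 + 1 + 0 = 5 ≡ 1 (mod 2).
s = (0, 0, 0, 1)^T — this equals column 1 of H (binary 0001), so error is at position 1.
Correct: flip bit 1 of r = 101010100001100 to get c = 001010100001100.


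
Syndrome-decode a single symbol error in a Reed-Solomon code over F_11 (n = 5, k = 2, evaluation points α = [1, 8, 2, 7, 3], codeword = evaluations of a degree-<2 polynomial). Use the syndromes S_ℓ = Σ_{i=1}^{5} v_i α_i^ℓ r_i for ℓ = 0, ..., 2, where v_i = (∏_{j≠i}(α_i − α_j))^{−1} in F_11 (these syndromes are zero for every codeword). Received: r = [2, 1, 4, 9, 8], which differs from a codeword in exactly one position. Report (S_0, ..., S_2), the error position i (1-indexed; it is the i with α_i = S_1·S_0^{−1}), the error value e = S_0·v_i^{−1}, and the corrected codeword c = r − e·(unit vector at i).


S = (7, 3, 6), error at position 3, error magnitude e = 10, c = [2, 1, 5, 9, 8].

Step 1: column multipliers v_i = (∏_{j≠i}(α_i − α_j))^{−1} mod 11.
  i = 1 (α = 1): (1−8)(1−2)(1−7)(1−3) = (−7)·(−1)·(−6)·(−2) = 84 ≡ 7, so v_1 = 7^{−1} = 8 (mod 11).
  i = 2 (α = 8): (8−1)(8−2)(8−7)(8−3) = 7·6·1·5 = 210 ≡ 1, so v_2 = 1^{−1} = 1 (mod 11).
  i = 3 (α = 2): (2−1)(2−8)(2−7)(2−3) = 1·(−6)·(−5)·(−1) = −30 ≡ 3, so v_3 = 3^{−1} = 4 (mod 11).
  i = 4 (α = 7): (7−1)(7−8)(7−2)(7−3) = 6·(−1)·5·4 = −120 ≡ 1, so v_4 = 1^{−1} = 1 (mod 11).
  i = 5 (α = 3): (3−1)(3−8)(3−2)(3−7) = 2·(−5)·1·(−4) = 40 ≡ 7, so v_5 = 7^{−1} = 8 (mod 11).
  v = [8, 1, 4, 1, 8].
Step 2: syndromes of r = [2, 1, 4, 9, 8] (all sums mod 11).
  S_0 = Σ v_i r_i = 8·2 + 1·1 + 4·4 + 1·9 + 8·8 = 106 ≡ 7.
  S_1 = Σ v_i α_i r_i = 8·1·2 + 1·8·1 + 4·2·4 + 1·7·9 + 8·3·8 = 311 ≡ 3.
  α_i^2 mod 11 = [1, 9, 4, 5, 9].
  S_2 = Σ v_i α_i^2 r_i = 8·1·2 + 1·9·1 + 4·4·4 + 1·5·9 + 8·9·8 = 710 ≡ 6.
  S = (7, 3, 6) ≠ 0, so r is not a codeword (an error is present).
Step 3: locate the error. For a single error e at position i, S_ℓ = v_i·e·α_i^ℓ, so α_err = S_1/S_0.
  S_0^{−1} = 7^{−1} = 8 (mod 11), so α_err = 3·8 = 24 ≡ 2 = α_3. Error position i = 3.
  Consistency check: S_2/S_1 = 6·4 = 24 ≡ 2 = α_err ✓ (single-error assumption holds).
Step 4: error magnitude e = S_0/v_3 = S_0·∏_{j≠3}(α_3 − α_j) = 7·3 = 21 ≡ 10 (mod 11).
Step 5: correct position 3: c_3 = r_3 − e = 4 − 10 ≡ 5 (mod 11). Hence c = [2, 1, 5, 9, 8].
  Check: interpolating c through the α_i gives m(x) = 10 + 3·x (degree < 2) with m(α_i) = c_i for every i, so c is indeed a codeword.


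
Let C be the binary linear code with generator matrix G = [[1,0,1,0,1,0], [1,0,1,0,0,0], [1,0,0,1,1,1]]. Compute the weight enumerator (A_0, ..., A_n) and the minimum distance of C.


Weight distribution: A_0 = 1, A_1 = 1, A_2 = 1, A_3 = 3, A_4 = 2. Minimum distance d = 1.

Enumerate all 2^3 = 8 messages m ∈ F_2^3.
For each, compute codeword c = mG in F_2^6, then tally its weight.
  m = 000 → c = 000000, weight = 0.
  m = 100 → c = 101010, weight = 3.
  m = 010 → c = 101000, weight = 2.
  m = 110 → c = 000010, weight = 1.
  m = 001 → c = 100111, weight = 4.
  m = 101 → c = 001101, weight = 3.
  m = 011 → c = 001111, weight = 4.
  m = 111 → c = 100101, weight = 3.
Tally weights:
  weight 0: 1 codewords.
  weight 1: 1 codewords.
  weight 2: 1 codewords.
  weight 3: 3 codewords.
  weight 4: 2 codewords.
Minimum distance d = smallest w > 0 with A_w > 0 = 1.
Sanity: Σ A_w = 8 = 2^3 = 8 ✓.


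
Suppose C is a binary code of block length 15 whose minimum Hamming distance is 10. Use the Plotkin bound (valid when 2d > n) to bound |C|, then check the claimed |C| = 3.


Plotkin bound M ≤ 4; given |C| = 3 ≤ bound (satisfied).

Check applicability: 2d = 20, n = 15.
2d − n = 5 > 0, so Plotkin applies.
Compute d/(2d−n) = 10/5 ≈ 2.0000.
⌊d/(2d−n)⌋ = 2.
Plotkin bound: M ≤ 2·2 = 4.
Given |C| = 3, check: satisfied.
This |C| is below the Plotkin bound.


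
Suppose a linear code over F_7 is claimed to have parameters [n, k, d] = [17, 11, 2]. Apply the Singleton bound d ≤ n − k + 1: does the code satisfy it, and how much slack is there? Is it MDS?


Singleton RHS = n − k + 1 = 7, slack = 5, bound satisfied, not MDS.

Singleton bound: d ≤ n − k + 1.
Here n = 17, k = 11, so n − k + 1 = 7.
Given d = 2, check d ≤ 7: YES.
Slack = (n − k + 1) − d = 5.
The code is NOT MDS (slack = 5 > 0).
Description: the claimed parameters are [17, 11, 2]_7; such a code would be non-MDS.


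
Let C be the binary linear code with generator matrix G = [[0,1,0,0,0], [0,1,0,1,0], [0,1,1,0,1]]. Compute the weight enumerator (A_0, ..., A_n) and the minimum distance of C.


Weight distribution: A_0 = 1, A_1 = 2, A_2 = 2, A_3 = 2, A_4 = 1. Minimum distance d = 1.

Enumerate all 2^3 = 8 messages m ∈ F_2^3.
For each, compute codeword c = mG in F_2^5, then tally its weight.
  m = 000 → c = 00000, weight = 0.
  m = 100 → c = 01000, weight = 1.
  m = 010 → c = 01010, weight = 2.
  m = 110 → c = 00010, weight = 1.
  m = 001 → c = 01101, weight = 3.
  m = 101 → c = 00101, weight = 2.
  m = 011 → c = 00111, weight = 3.
  m = 111 → c = 01111, weight = 4.
Tally weights:
  weight 0: 1 codewords.
  weight 1: 2 codewords.
  weight 2: 2 codewords.
  weight 3: 2 codewords.
  weight 4: 1 codewords.
Minimum distance d = smallest w > 0 with A_w > 0 = 1.
Sanity: Σ A_w = 8 = 2^3 = 8 ✓.


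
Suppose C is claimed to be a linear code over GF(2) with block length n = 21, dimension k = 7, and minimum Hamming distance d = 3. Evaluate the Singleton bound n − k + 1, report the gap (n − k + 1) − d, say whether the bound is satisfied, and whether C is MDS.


Singleton RHS = n − k + 1 = 15, slack = 12, bound satisfied, not MDS.

Singleton bound: d ≤ n − k + 1.
Here n = 21, k = 7, so n − k + 1 = 15.
Given d = 3, check d ≤ 15: YES.
Slack = (n − k + 1) − d = 12.
The code is NOT MDS (slack = 12 > 0).
Description: the claimed parameters are [21, 7, 3]_2; such a code would be non-MDS.


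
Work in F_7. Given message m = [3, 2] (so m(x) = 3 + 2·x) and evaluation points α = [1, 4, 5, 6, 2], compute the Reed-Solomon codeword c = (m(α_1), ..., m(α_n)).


c = [5, 4, 6, 1, 0]

Message polynomial: m(x) = 3 + 2·x (mod 7).
For each evaluation point α_i, compute m(α_i) mod 7:
  α_1 = 1: Horner steps 2 → 5, so m(1) = 5.
  α_2 = 4: Horner steps 2 → 4, so m(4) = 4.
  α_3 = 5: Horner steps 2 → 6, so m(5) = 6.
  α_4 = 6: Horner steps 2 → 1, so m(6) = 1.
  α_5 = 2: Horner steps 2 → 0, so m(2) = 0.
Codeword c = [5, 4, 6, 1, 0] ∈ F_7^5.


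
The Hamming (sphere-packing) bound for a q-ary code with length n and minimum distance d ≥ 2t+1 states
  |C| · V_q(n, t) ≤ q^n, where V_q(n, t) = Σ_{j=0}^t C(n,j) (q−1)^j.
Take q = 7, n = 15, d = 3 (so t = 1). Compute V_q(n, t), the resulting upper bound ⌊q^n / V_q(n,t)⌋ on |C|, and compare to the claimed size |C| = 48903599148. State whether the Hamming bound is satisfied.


V_q(n, t) = 91, q^n = 4747561509943, Hamming bound = 52171005603, |C| = 48903599148 ≤ bound (satisfied).

Step 1: Compute V_q(n, t) = Σ_{j=0}^1 C(n, j) (q−1)^j.
  j = 0: C(15,0)·(6)^0 = 1·1 = 1.
  j = 1: C(15,1)·(6)^1 = 15·6 = 90.
  V_q(n, t) = 1 + 90 = 91.
Step 2: q^n = 7^15 = 4747561509943.
Step 3: Hamming bound ⌊q^n / V_q(n,t)⌋ = ⌊4747561509943/91⌋ = 52171005603.
Step 4: Compare |C| = 48903599148 to 52171005603: satisfied.
The claimed |C| lies below the Hamming bound.


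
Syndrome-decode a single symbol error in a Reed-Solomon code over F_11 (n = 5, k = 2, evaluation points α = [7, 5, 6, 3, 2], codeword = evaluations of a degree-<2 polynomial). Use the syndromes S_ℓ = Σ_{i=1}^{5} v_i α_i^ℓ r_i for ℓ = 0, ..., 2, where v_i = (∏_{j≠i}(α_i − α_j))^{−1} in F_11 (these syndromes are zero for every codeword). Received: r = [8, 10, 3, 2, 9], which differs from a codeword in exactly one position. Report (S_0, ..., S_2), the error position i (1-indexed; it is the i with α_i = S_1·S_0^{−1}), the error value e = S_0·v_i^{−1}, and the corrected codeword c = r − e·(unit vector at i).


S = (8, 1, 7), error at position 1, error magnitude e = 1, c = [7, 10, 3, 2, 9].

Step 1: column multipliers v_i = (∏_{j≠i}(α_i − α_j))^{−1} mod 11.
  i = 1 (α = 7): (7−5)(7−6)(7−3)(7−2) = 2·1·4·5 = 40 ≡ 7, so v_1 = 7^{−1} = 8 (mod 11).
  i = 2 (α = 5): (5−7)(5−6)(5−3)(5−2) = (−2)·(−1)·2·3 = 12 ≡ 1, so v_2 = 1^{−1} = 1 (mod 11).
  i = 3 (α = 6): (6−7)(6−5)(6−3)(6−2) = (−1)·1·3·4 = −12 ≡ 10, so v_3 = 10^{−1} = 10 (mod 11).
  i = 4 (α = 3): (3−7)(3−5)(3−6)(3−2) = (−4)·(−2)·(−3)·1 = −24 ≡ 9, so v_4 = 9^{−1} = 5 (mod 11).
  i = 5 (α = 2): (2−7)(2−5)(2−6)(2−3) = (−5)·(−3)·(−4)·(−1) = 60 ≡ 5, so v_5 = 5^{−1} = 9 (mod 11).
  v = [8, 1, 10, 5, 9].
Step 2: syndromes of r = [8, 10, 3, 2, 9] (all sums mod 11).
  S_0 = Σ v_i r_i = 8·8 + 1·10 + 10·3 + 5·2 + 9·9 = 195 ≡ 8.
  S_1 = Σ v_i α_i r_i = 8·7·8 + 1·5·10 + 10·6·3 + 5·3·2 + 9·2·9 = 870 ≡ 1.
  α_i^2 mod 11 = [5, 3, 3, 9, 4].
  S_2 = Σ v_i α_i^2 r_i = 8·5·8 + 1·3·10 + 10·3·3 + 5·9·2 + 9·4·9 = 854 ≡ 7.
  S = (8, 1, 7) ≠ 0, so r is not a codeword (an error is present).
Step 3: locate the error. For a single error e at position i, S_ℓ = v_i·e·α_i^ℓ, so α_err = S_1/S_0.
  S_0^{−1} = 8^{−1} = 7 (mod 11), so α_err = 1·7 = 7 ≡ 7 = α_1. Error position i = 1.
  Consistency check: S_2/S_1 = 7·1 = 7 ≡ 7 = α_err ✓ (single-error assumption holds).
Step 4: error magnitude e = S_0/v_1 = S_0·∏_{j≠1}(α_1 − α_j) = 8·7 = 56 ≡ 1 (mod 11).
Step 5: correct position 1: c_1 = r_1 − e = 8 − 1 ≡ 7 (mod 11). Hence c = [7, 10, 3, 2, 9].
  Check: interpolating c through the α_i gives m(x) = 1 + 4·x (degree < 2) with m(α_i) = c_i for every i, so c is indeed a codeword.


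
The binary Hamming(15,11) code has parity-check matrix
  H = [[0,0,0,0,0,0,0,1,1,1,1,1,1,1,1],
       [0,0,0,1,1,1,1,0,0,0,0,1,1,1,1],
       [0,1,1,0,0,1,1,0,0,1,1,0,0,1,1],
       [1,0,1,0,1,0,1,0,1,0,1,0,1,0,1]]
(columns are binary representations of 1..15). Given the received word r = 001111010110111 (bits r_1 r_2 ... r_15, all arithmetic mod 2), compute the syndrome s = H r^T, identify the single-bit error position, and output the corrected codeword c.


s = (0, 0, 0, 1)^T, error position = 1, corrected codeword c = 101111010110111

Compute s = H r^T mod 2 one row at a time:
  s_1 = 1 + 0 + 1 + 1 + 0 + 1 + 1 + 1 = 6 ≡ 0 (mod 2).
  s_2 = 1 + 1 + 1 + 0 + 0 + 1 + 1 + 1 = 6 ≡ 0 (mod 2).
  s_3 = 0 + 1 + 1 + 0 + 1 + 1 + 1 + 1 = 6 ≡ 0 (mod 2).
  s_4 = 0 + 1 + 1 + 0 + 0 + 1 + 1 + 1 = 5 ≡ 1 (mod 2).
s = (0, 0, 0, 1)^T — this equals column 1 of H (binary 0001), so error is at position 1.
Correct: flip bit 1 of r = 001111010110111 to get c = 101111010110111.


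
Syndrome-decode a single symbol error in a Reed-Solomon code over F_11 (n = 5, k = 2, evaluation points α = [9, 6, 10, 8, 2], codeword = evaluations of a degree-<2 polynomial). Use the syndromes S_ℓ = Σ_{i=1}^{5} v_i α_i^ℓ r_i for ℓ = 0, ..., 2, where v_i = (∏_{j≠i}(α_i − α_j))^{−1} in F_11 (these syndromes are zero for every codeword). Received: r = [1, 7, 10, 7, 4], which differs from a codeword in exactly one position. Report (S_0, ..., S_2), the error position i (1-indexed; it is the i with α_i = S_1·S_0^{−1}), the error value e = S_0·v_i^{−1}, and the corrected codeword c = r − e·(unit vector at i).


S = (2, 5, 7), error at position 4, error magnitude e = 4, c = [1, 7, 10, 3, 4].

Step 1: column multipliers v_i = (∏_{j≠i}(α_i − α_j))^{−1} mod 11.
  i = 1 (α = 9): (9−6)(9−10)(9−8)(9−2) = 3·(−1)·1·7 = −21 ≡ 1, so v_1 = 1^{−1} = 1 (mod 11).
  i = 2 (α = 6): (6−9)(6−10)(6−8)(6−2) = (−3)·(−4)·(−2)·4 = −96 ≡ 3, so v_2 = 3^{−1} = 4 (mod 11).
  i = 3 (α = 10): (10−9)(10−6)(10−8)(10−2) = 1·4·2·8 = 64 ≡ 9, so v_3 = 9^{−1} = 5 (mod 11).
  i = 4 (α = 8): (8−9)(8−6)(8−10)(8−2) = (−1)·2·(−2)·6 = 24 ≡ 2, so v_4 = 2^{−1} = 6 (mod 11).
  i = 5 (α = 2): (2−9)(2−6)(2−10)(2−8) = (−7)·(−4)·(−8)·(−6) = 1344 ≡ 2, so v_5 = 2^{−1} = 6 (mod 11).
  v = [1, 4, 5, 6, 6].
Step 2: syndromes of r = [1, 7, 10, 7, 4] (all sums mod 11).
  S_0 = Σ v_i r_i = 1·1 + 4·7 + 5·10 + 6·7 + 6·4 = 145 ≡ 2.
  S_1 = Σ v_i α_i r_i = 1·9·1 + 4·6·7 + 5·10·10 + 6·8·7 + 6·2·4 = 1061 ≡ 5.
  α_i^2 mod 11 = [4, 3, 1, 9, 4].
  S_2 = Σ v_i α_i^2 r_i = 1·4·1 + 4·3·7 + 5·1·10 + 6·9·7 + 6·4·4 = 612 ≡ 7.
  S = (2, 5, 7) ≠ 0, so r is not a codeword (an error is present).
Step 3: locate the error. For a single error e at position i, S_ℓ = v_i·e·α_i^ℓ, so α_err = S_1/S_0.
  S_0^{−1} = 2^{−1} = 6 (mod 11), so α_err = 5·6 = 30 ≡ 8 = α_4. Error position i = 4.
  Consistency check: S_2/S_1 = 7·9 = 63 ≡ 8 = α_err ✓ (single-error assumption holds).
Step 4: error magnitude e = S_0/v_4 = S_0·∏_{j≠4}(α_4 − α_j) = 2·2 = 4 ≡ 4 (mod 11).
Step 5: correct position 4: c_4 = r_4 − e = 7 − 4 ≡ 3 (mod 11). Hence c = [1, 7, 10, 3, 4].
  Check: interpolating c through the α_i gives m(x) = 8 + 9·x (degree < 2) with m(α_i) = c_i for every i, so c is indeed a codeword.


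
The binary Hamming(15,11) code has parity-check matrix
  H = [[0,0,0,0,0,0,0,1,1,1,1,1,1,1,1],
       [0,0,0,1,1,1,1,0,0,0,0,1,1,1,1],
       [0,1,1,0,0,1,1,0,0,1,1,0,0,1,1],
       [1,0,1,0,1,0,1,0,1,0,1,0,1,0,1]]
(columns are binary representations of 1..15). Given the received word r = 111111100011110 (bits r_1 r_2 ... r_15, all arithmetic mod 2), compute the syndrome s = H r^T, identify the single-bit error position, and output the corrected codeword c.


s = (0, 1, 0, 0)^T, error position = 4, corrected codeword c = 111011100011110

Compute s = H r^T mod 2 one row at a time:
  s_1 = 0 + 0 + 0 + 1 + 1 + 1 + 1 + 0 = 4 ≡ 0 (mod 2).
  s_2 = 1 + 1 + 1 + 1 + 1 + 1 + 1 + 0 = 7 ≡ 1 (mod 2).
  s_3 = 1 + 1 + 1 + 1 + 0 + 1 + 1 + 0 = 6 ≡ 0 (mod 2).
  s_4 = 1 + 1 + 1 + 1 + 0 + 1 + 1 + 0 = 6 ≡ 0 (mod 2).
s = (0, 1, 0, 0)^T — this equals column 4 of H (binary 0100), so error is at position 4.
Correct: flip bit 4 of r = 111111100011110 to get c = 111011100011110.


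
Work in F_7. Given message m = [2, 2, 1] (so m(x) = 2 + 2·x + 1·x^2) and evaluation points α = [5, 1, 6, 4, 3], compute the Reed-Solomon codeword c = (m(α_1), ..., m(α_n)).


c = [2, 5, 1, 5, 3]

Message polynomial: m(x) = 2 + 2·x + 1·x^2 (mod 7).
For each evaluation point α_i, compute m(α_i) mod 7:
  α_1 = 5: Horner steps 1 → 0 → 2, so m(5) = 2.
  α_2 = 1: Horner steps 1 → 3 → 5, so m(1) = 5.
  α_3 = 6: Horner steps 1 → 1 → 1, so m(6) = 1.
  α_4 = 4: Horner steps 1 → 6 → 5, so m(4) = 5.
  α_5 = 3: Horner steps 1 → 5 → 3, so m(3) = 3.
Codeword c = [2, 5, 1, 5, 3] ∈ F_7^5.


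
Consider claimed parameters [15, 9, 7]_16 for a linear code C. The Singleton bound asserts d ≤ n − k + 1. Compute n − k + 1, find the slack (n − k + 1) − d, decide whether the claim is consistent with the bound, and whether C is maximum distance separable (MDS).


Singleton RHS = n − k + 1 = 7, slack = 0, bound satisfied, MDS.

Singleton bound: d ≤ n − k + 1.
Here n = 15, k = 9, so n − k + 1 = 7.
Given d = 7, check d ≤ 7: YES.
Slack = (n − k + 1) − d = 0.
The code is MDS (slack = 0).
Description: the claimed parameters are [15, 9, 7]_16; such a code would be MDS (meets Singleton bound).


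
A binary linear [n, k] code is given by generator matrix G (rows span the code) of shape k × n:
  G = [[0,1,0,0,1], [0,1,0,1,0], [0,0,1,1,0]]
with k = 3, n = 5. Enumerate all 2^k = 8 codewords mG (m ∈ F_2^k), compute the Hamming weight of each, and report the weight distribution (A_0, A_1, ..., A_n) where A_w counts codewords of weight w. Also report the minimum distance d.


Weight distribution: A_0 = 1, A_2 = 6, A_4 = 1. Minimum distance d = 2.

Enumerate all 2^3 = 8 messages m ∈ F_2^3.
For each, compute codeword c = mG in F_2^5, then tally its weight.
  m = 000 → c = 00000, weight = 0.
  m = 100 → c = 01001, weight = 2.
  m = 010 → c = 01010, weight = 2.
  m = 110 → c = 00011, weight = 2.
  m = 001 → c = 00110, weight = 2.
  m = 101 → c = 01111, weight = 4.
  m = 011 → c = 01100, weight = 2.
  m = 111 → c = 00101, weight = 2.
Tally weights:
  weight 0: 1 codewords.
  weight 2: 6 codewords.
  weight 4: 1 codewords.
Minimum distance d = smallest w > 0 with A_w > 0 = 2.
Sanity: Σ A_w = 8 = 2^3 = 8 ✓.


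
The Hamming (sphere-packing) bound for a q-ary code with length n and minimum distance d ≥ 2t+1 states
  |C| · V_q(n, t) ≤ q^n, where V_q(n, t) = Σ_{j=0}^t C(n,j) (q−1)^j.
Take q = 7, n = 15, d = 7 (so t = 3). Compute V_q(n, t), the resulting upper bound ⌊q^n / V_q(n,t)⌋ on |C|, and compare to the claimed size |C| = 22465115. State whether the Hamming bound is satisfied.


V_q(n, t) = 102151, q^n = 4747561509943, Hamming bound = 46475918, |C| = 22465115 ≤ bound (satisfied).

Step 1: Compute V_q(n, t) = Σ_{j=0}^3 C(n, j) (q−1)^j.
  j = 0: C(15,0)·(6)^0 = 1·1 = 1.
  j = 1: C(15,1)·(6)^1 = 15·6 = 90.
  j = 2: C(15,2)·(6)^2 = 105·36 = 3780.
  j = 3: C(15,3)·(6)^3 = 455·216 = 98280.
  V_q(n, t) = 1 + 90 + 3780 + 98280 = 102151.
Step 2: q^n = 7^15 = 4747561509943.
Step 3: Hamming bound ⌊q^n / V_q(n,t)⌋ = ⌊4747561509943/102151⌋ = 46475918.
Step 4: Compare |C| = 22465115 to 46475918: satisfied.
The claimed |C| lies below the Hamming bound.


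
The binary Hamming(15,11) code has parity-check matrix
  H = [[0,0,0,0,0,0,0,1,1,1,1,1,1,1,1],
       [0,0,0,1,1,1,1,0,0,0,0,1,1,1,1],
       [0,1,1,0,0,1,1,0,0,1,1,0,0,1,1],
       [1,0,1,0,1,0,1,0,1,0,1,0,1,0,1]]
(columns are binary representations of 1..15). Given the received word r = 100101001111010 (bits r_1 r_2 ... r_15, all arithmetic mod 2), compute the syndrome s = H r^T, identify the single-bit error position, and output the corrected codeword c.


s = (1, 0, 0, 1)^T, error position = 9, corrected codeword c = 100101000111010

Compute s = H r^T mod 2 one row at a time:
  s_1 = 0 + 1 + 1 + 1 + 1 + 0 + 1 + 0 = 5 ≡ 1 (mod 2).
  s_2 = 1 + 0 + 1 + 0 + 1 + 0 + 1 + 0 = 4 ≡ 0 (mod 2).
  s_3 = 0 + 0 + 1 + 0 + 1 + 1 + 1 + 0 = 4 ≡ 0 (mod 2).
  s_4 = 1 + 0 + 0 + 0 + 1 + 1 + 0 + 0 = 3 ≡ 1 (mod 2).
s = (1, 0, 0, 1)^T — this equals column 9 of H (binary 1001), so error is at position 9.
Correct: flip bit 9 of r = 100101001111010 to get c = 100101000111010.


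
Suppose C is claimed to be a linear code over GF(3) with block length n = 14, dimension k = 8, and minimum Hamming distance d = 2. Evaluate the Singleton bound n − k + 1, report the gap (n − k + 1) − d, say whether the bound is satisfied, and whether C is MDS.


Singleton RHS = n − k + 1 = 7, slack = 5, bound satisfied, not MDS.

Singleton bound: d ≤ n − k + 1.
Here n = 14, k = 8, so n − k + 1 = 7.
Given d = 2, check d ≤ 7: YES.
Slack = (n − k + 1) − d = 5.
The code is NOT MDS (slack = 5 > 0).
Description: the claimed parameters are [14, 8, 2]_3; such a code would be non-MDS.


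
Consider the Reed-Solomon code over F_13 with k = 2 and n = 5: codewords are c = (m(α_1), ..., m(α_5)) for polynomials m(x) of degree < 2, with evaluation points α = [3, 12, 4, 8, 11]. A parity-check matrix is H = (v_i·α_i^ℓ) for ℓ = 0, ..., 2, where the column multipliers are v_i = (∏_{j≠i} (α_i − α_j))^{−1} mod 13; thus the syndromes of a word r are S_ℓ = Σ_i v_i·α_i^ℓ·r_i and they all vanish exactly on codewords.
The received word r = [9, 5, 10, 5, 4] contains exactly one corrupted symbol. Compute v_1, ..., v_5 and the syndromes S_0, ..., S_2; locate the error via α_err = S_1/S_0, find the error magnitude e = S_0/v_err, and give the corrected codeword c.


S = (5, 1, 8), error at position 4, error magnitude e = 4, c = [9, 5, 10, 1, 4].

Step 1: column multipliers v_i = (∏_{j≠i}(α_i − α_j))^{−1} mod 13.
  i = 1 (α = 3): (3−12)(3−4)(3−8)(3−11) = (−9)·(−1)·(−5)·(−8) = 360 ≡ 9, so v_1 = 9^{−1} = 3 (mod 13).
  i = 2 (α = 12): (12−3)(12−4)(12−8)(12−11) = 9·8·4·1 = 288 ≡ 2, so v_2 = 2^{−1} = 7 (mod 13).
  i = 3 (α = 4): (4−3)(4−12)(4−8)(4−11) = 1·(−8)·(−4)·(−7) = −224 ≡ 10, so v_3 = 10^{−1} = 4 (mod 13).
  i = 4 (α = 8): (8−3)(8−12)(8−4)(8−11) = 5·(−4)·4·(−3) = 240 ≡ 6, so v_4 = 6^{−1} = 11 (mod 13).
  i = 5 (α = 11): (11−3)(11−12)(11−4)(11−8) = 8·(−1)·7·3 = −168 ≡ 1, so v_5 = 1^{−1} = 1 (mod 13).
  v = [3, 7, 4, 11, 1].
Step 2: syndromes of r = [9, 5, 10, 5, 4] (all sums mod 13).
  S_0 = Σ v_i r_i = 3·9 + 7·5 + 4·10 + 11·5 + 1·4 = 161 ≡ 5.
  S_1 = Σ v_i α_i r_i = 3·3·9 + 7·12·5 + 4·4·10 + 11·8·5 + 1·11·4 = 1145 ≡ 1.
  α_i^2 mod 13 = [9, 1, 3, 12, 4].
  S_2 = Σ v_i α_i^2 r_i = 3·9·9 + 7·1·5 + 4·3·10 + 11·12·5 + 1·4·4 = 1074 ≡ 8.
  S = (5, 1, 8) ≠ 0, so r is not a codeword (an error is present).
Step 3: locate the error. For a single error e at position i, S_ℓ = v_i·e·α_i^ℓ, so α_err = S_1/S_0.
  S_0^{−1} = 5^{−1} = 8 (mod 13), so α_err = 1·8 = 8 ≡ 8 = α_4. Error position i = 4.
  Consistency check: S_2/S_1 = 8·1 = 8 ≡ 8 = α_err ✓ (single-error assumption holds).
Step 4: error magnitude e = S_0/v_4 = S_0·∏_{j≠4}(α_4 − α_j) = 5·6 = 30 ≡ 4 (mod 13).
Step 5: correct position 4: c_4 = r_4 − e = 5 − 4 ≡ 1 (mod 13). Hence c = [9, 5, 10, 1, 4].
  Check: interpolating c through the α_i gives m(x) = 6 + 1·x (degree < 2) with m(α_i) = c_i for every i, so c is indeed a codeword.


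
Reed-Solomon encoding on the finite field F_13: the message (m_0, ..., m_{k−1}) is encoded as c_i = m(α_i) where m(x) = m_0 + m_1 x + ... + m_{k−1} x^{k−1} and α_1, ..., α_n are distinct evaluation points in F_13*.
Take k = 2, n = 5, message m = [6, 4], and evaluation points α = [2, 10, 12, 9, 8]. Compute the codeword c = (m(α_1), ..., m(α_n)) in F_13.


c = [1, 7, 2, 3, 12]

Message polynomial: m(x) = 6 + 4·x (mod 13).
For each evaluation point α_i, compute m(α_i) mod 13:
  α_1 = 2: Horner steps 4 → 1, so m(2) = 1.
  α_2 = 10: Horner steps 4 → 7, so m(10) = 7.
  α_3 = 12: Horner steps 4 → 2, so m(12) = 2.
  α_4 = 9: Horner steps 4 → 3, so m(9) = 3.
  α_5 = 8: Horner steps 4 → 12, so m(8) = 12.
Codeword c = [1, 7, 2, 3, 12] ∈ F_13^5.


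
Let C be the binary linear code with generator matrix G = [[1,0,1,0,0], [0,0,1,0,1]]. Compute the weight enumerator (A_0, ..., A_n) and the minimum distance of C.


Weight distribution: A_0 = 1, A_2 = 3. Minimum distance d = 2.

Enumerate all 2^2 = 4 messages m ∈ F_2^2.
For each, compute codeword c = mG in F_2^5, then tally its weight.
  m = 00 → c = 00000, weight = 0.
  m = 10 → c = 10100, weight = 2.
  m = 01 → c = 00101, weight = 2.
  m = 11 → c = 10001, weight = 2.
Tally weights:
  weight 0: 1 codewords.
  weight 2: 3 codewords.
Minimum distance d = smallest w > 0 with A_w > 0 = 2.
Sanity: Σ A_w = 4 = 2^2 = 4 ✓.


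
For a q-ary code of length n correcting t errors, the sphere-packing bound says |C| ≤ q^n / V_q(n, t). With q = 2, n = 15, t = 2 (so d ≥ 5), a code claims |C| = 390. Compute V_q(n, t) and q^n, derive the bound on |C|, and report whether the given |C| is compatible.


V_q(n, t) = 121, q^n = 32768, Hamming bound = 270, |C| = 390 > bound (violated).

Step 1: Compute V_q(n, t) = Σ_{j=0}^2 C(n, j) (q−1)^j.
  j = 0: C(15,0)·(1)^0 = 1·1 = 1.
  j = 1: C(15,1)·(1)^1 = 15·1 = 15.
  j = 2: C(15,2)·(1)^2 = 105·1 = 105.
  V_q(n, t) = 1 + 15 + 105 = 121.
Step 2: q^n = 2^15 = 32768.
Step 3: Hamming bound ⌊q^n / V_q(n,t)⌋ = ⌊32768/121⌋ = 270.
Step 4: Compare |C| = 390 to 270: violated.
The claimed |C| lies above the Hamming bound, so no 2-ary code of length 15 with d ≥ 5 can have 390 codewords.


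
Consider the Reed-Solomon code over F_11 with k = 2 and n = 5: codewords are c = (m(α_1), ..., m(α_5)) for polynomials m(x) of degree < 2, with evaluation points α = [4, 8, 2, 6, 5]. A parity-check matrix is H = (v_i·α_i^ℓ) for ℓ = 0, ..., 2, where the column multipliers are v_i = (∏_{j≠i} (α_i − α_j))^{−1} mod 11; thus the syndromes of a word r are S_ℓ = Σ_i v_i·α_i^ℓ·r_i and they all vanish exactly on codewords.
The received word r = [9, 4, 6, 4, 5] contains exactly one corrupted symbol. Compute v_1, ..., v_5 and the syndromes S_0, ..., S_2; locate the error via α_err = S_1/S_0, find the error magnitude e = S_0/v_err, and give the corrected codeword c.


S = (6, 3, 7), error at position 4, error magnitude e = 3, c = [9, 4, 6, 1, 5].

Step 1: column multipliers v_i = (∏_{j≠i}(α_i − α_j))^{−1} mod 11.
  i = 1 (α = 4): (4−8)(4−2)(4−6)(4−5) = (−4)·2·(−2)·(−1) = −16 ≡ 6, so v_1 = 6^{−1} = 2 (mod 11).
  i = 2 (α = 8): (8−4)(8−2)(8−6)(8−5) = 4·6·2·3 = 144 ≡ 1, so v_2 = 1^{−1} = 1 (mod 11).
  i = 3 (α = 2): (2−4)(2−8)(2−6)(2−5) = (−2)·(−6)·(−4)·(−3) = 144 ≡ 1, so v_3 = 1^{−1} = 1 (mod 11).
  i = 4 (α = 6): (6−4)(6−8)(6−2)(6−5) = 2·(−2)·4·1 = −16 ≡ 6, so v_4 = 6^{−1} = 2 (mod 11).
  i = 5 (α = 5): (5−4)(5−8)(5−2)(5−6) = 1·(−3)·3·(−1) = 9 ≡ 9, so v_5 = 9^{−1} = 5 (mod 11).
  v = [2, 1, 1, 2, 5].
Step 2: syndromes of r = [9, 4, 6, 4, 5] (all sums mod 11).
  S_0 = Σ v_i r_i = 2·9 + 1·4 + 1·6 + 2·4 + 5·5 = 61 ≡ 6.
  S_1 = Σ v_i α_i r_i = 2·4·9 + 1·8·4 + 1·2·6 + 2·6·4 + 5·5·5 = 289 ≡ 3.
  α_i^2 mod 11 = [5, 9, 4, 3, 3].
  S_2 = Σ v_i α_i^2 r_i = 2·5·9 + 1·9·4 + 1·4·6 + 2·3·4 + 5·3·5 = 249 ≡ 7.
  S = (6, 3, 7) ≠ 0, so r is not a codeword (an error is present).
Step 3: locate the error. For a single error e at position i, S_ℓ = v_i·e·α_i^ℓ, so α_err = S_1/S_0.
  S_0^{−1} = 6^{−1} = 2 (mod 11), so α_err = 3·2 = 6 ≡ 6 = α_4. Error position i = 4.
  Consistency check: S_2/S_1 = 7·4 = 28 ≡ 6 = α_err ✓ (single-error assumption holds).
Step 4: error magnitude e = S_0/v_4 = S_0·∏_{j≠4}(α_4 − α_j) = 6·6 = 36 ≡ 3 (mod 11).
Step 5: correct position 4: c_4 = r_4 − e = 4 − 3 ≡ 1 (mod 11). Hence c = [9, 4, 6, 1, 5].
  Check: interpolating c through the α_i gives m(x) = 3 + 7·x (degree < 2) with m(α_i) = c_i for every i, so c is indeed a codeword.


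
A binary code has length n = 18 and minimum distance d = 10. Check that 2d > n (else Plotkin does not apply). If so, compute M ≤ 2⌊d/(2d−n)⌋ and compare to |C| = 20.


Plotkin bound M ≤ 10; given |C| = 20 > bound (violated).

Check applicability: 2d = 20, n = 18.
2d − n = 2 > 0, so Plotkin applies.
Compute d/(2d−n) = 10/2 ≈ 5.0000.
⌊d/(2d−n)⌋ = 5.
Plotkin bound: M ≤ 2·5 = 10.
Given |C| = 20, check: VIOLATED.
This |C| is above the Plotkin bound, so no binary code with n = 18, d = 10 and 20 codewords exists.


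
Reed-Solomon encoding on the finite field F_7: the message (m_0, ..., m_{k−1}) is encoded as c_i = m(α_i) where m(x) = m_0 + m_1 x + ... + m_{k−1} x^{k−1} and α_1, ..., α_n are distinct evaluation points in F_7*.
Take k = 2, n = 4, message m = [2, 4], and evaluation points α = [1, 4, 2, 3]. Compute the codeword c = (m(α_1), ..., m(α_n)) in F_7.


c = [6, 4, 3, 0]

Message polynomial: m(x) = 2 + 4·x (mod 7).
For each evaluation point α_i, compute m(α_i) mod 7:
  α_1 = 1: Horner steps 4 → 6, so m(1) = 6.
  α_2 = 4: Horner steps 4 → 4, so m(4) = 4.
  α_3 = 2: Horner steps 4 → 3, so m(2) = 3.
  α_4 = 3: Horner steps 4 → 0, so m(3) = 0.
Codeword c = [6, 4, 3, 0] ∈ F_7^4.


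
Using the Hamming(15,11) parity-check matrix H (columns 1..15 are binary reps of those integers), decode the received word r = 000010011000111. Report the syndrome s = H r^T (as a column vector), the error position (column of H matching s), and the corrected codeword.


s = (1, 0, 0, 0)^T, error position = 8, corrected codeword c = 000010001000111

Compute s = H r^T mod 2 one row at a time:
  s_1 = 1 + 1 + 0 + 0 + 0 + 1 + 1 + 1 = 5 ≡ 1 (mod 2).
  s_2 = 0 + 1 + 0 + 0 + 0 + 1 + 1 + 1 = 4 ≡ 0 (mod 2).
  s_3 = 0 + 0 + 0 + 0 + 0 + 0 + 1 + 1 = 2 ≡ 0 (mod 2).
  s_4 = 0 + 0 + 1 + 0 + 1 + 0 + 1 + 1 = 4 ≡ 0 (mod 2).
s = (1, 0, 0, 0)^T — this equals column 8 of H (binary 1000), so error is at position 8.
Correct: flip bit 8 of r = 000010011000111 to get c = 000010001000111.


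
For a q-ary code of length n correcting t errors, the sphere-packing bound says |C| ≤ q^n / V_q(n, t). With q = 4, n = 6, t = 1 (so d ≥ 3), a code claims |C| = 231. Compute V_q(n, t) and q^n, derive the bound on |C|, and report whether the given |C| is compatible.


V_q(n, t) = 19, q^n = 4096, Hamming bound = 215, |C| = 231 > bound (violated).

Step 1: Compute V_q(n, t) = Σ_{j=0}^1 C(n, j) (q−1)^j.
  j = 0: C(6,0)·(3)^0 = 1·1 = 1.
  j = 1: C(6,1)·(3)^1 = 6·3 = 18.
  V_q(n, t) = 1 + 18 = 19.
Step 2: q^n = 4^6 = 4096.
Step 3: Hamming bound ⌊q^n / V_q(n,t)⌋ = ⌊4096/19⌋ = 215.
Step 4: Compare |C| = 231 to 215: violated.
The claimed |C| lies above the Hamming bound, so no 4-ary code of length 6 with d ≥ 3 can have 231 codewords.


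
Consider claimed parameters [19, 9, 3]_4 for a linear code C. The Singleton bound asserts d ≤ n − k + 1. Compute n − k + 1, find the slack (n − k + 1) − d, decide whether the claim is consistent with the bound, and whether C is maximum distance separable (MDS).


Singleton RHS = n − k + 1 = 11, slack = 8, bound satisfied, not MDS.

Singleton bound: d ≤ n − k + 1.
Here n = 19, k = 9, so n − k + 1 = 11.
Given d = 3, check d ≤ 11: YES.
Slack = (n − k + 1) − d = 8.
The code is NOT MDS (slack = 8 > 0).
Description: the claimed parameters are [19, 9, 3]_4; such a code would be non-MDS.


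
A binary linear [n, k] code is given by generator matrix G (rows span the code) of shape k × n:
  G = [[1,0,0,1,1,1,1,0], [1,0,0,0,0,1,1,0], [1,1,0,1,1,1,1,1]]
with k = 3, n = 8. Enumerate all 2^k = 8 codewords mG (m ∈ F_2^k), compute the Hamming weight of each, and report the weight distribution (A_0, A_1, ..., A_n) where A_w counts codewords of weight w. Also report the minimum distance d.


Weight distribution: A_0 = 1, A_2 = 2, A_3 = 1, A_4 = 1, A_5 = 2, A_7 = 1. Minimum distance d = 2.

Enumerate all 2^3 = 8 messages m ∈ F_2^3.
For each, compute codeword c = mG in F_2^8, then tally its weight.
  m = 000 → c = 00000000, weight = 0.
  m = 100 → c = 10011110, weight = 5.
  m = 010 → c = 10000110, weight = 3.
  m = 110 → c = 00011000, weight = 2.
  m = 001 → c = 11011111, weight = 7.
  m = 101 → c = 01000001, weight = 2.
  m = 011 → c = 01011001, weight = 4.
  m = 111 → c = 11000111, weight = 5.
Tally weights:
  weight 0: 1 codewords.
  weight 2: 2 codewords.
  weight 3: 1 codewords.
  weight 4: 1 codewords.
  weight 5: 2 codewords.
  weight 7: 1 codewords.
Minimum distance d = smallest w > 0 with A_w > 0 = 2.
Sanity: Σ A_w = 8 = 2^3 = 8 ✓.


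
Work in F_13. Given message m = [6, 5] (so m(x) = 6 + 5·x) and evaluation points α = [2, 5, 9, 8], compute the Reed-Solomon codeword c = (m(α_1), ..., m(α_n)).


c = [3, 5, 12, 7]

Message polynomial: m(x) = 6 + 5·x (mod 13).
For each evaluation point α_i, compute m(α_i) mod 13:
  α_1 = 2: Horner steps 5 → 3, so m(2) = 3.
  α_2 = 5: Horner steps 5 → 5, so m(5) = 5.
  α_3 = 9: Horner steps 5 → 12, so m(9) = 12.
  α_4 = 8: Horner steps 5 → 7, so m(8) = 7.
Codeword c = [3, 5, 12, 7] ∈ F_13^4.


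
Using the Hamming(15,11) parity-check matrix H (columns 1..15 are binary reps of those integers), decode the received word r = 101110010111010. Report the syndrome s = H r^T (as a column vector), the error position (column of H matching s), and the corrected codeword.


s = (1, 0, 0, 0)^T, error position = 8, corrected codeword c = 101110000111010

Compute s = H r^T mod 2 one row at a time:
  s_1 = 1 + 0 + 1 + 1 + 1 + 0 + 1 + 0 = 5 ≡ 1 (mod 2).
  s_2 = 1 + 1 + 0 + 0 + 1 + 0 + 1 + 0 = 4 ≡ 0 (mod 2).
  s_3 = 0 + 1 + 0 + 0 + 1 + 1 + 1 + 0 = 4 ≡ 0 (mod 2).
  s_4 = 1 + 1 + 1 + 0 + 0 + 1 + 0 + 0 = 4 ≡ 0 (mod 2).
s = (1, 0, 0, 0)^T — this equals column 8 of H (binary 1000), so error is at position 8.
Correct: flip bit 8 of r = 101110010111010 to get c = 101110000111010.
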